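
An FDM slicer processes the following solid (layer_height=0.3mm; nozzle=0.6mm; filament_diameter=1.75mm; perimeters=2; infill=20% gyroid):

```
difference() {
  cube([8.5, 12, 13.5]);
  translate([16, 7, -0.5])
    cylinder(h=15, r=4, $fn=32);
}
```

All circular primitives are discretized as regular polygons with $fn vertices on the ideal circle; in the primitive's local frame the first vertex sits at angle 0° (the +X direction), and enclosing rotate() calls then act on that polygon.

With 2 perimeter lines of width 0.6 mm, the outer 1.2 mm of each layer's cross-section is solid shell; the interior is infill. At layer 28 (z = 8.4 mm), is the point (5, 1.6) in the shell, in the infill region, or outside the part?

infill

At z = 8.4 mm: the cube is present — its section is the full 8.5×12 rectangle; the r=4 cylinder at (16, 7) contributes a regular 32-gon of circumradius 4; Taking the first minus the rest: starting from the 8.5×12 cube, the r=4 cylinder at (16, 7) misses the remaining region (no effect) — 1 connected region. Overall, the cross-section is a single solid region. The nearest boundary edge runs (8.50, 0.00)→(0.00, 0.00); distance from the point to it = 1.60 mm. The point is inside the cross-section and 1.60 mm from the nearest boundary — more than the 1.2 mm shell width (2 × 0.6), so it's in the infill interior.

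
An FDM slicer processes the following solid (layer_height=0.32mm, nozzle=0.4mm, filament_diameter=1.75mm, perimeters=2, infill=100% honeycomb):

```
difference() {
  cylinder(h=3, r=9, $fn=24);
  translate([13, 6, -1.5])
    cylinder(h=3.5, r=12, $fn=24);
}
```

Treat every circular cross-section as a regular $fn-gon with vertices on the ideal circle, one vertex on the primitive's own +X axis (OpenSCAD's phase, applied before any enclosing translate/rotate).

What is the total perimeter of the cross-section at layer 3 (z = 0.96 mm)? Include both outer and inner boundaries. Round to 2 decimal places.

54.86 mm

At z = 0.96 mm: the r=9 cylinder gives a regular 24-gon of circumradius 9 (constant along its height) (perimeter = 2·24·9.000·sin(180°/24) = 56.39 mm); the r=12 cylinder at (13, 6) contributes a regular 24-gon of circumradius 12 (perimeter = 2·24·12.000·sin(180°/24) = 75.18 mm); Taking the first minus the rest: starting from the r=9 cylinder, the r=12 cylinder at (13, 6) partially overlaps it — only the 67.82 mm² overlap (of its 447.24 mm²) is removed, clipping the outline — boundary = 54.86 mm. Overall, the cross-section is a single solid region. Total boundary length (outer) = 54.86 mm.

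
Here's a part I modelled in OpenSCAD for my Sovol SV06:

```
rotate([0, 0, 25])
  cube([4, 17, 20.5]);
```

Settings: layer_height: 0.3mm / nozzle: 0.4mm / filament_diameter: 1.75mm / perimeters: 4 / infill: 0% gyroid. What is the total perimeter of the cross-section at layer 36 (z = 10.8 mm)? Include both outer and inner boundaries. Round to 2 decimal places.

At z = 10.8 mm: the cube is present — its section is the full 4×17 rectangle (perimeter 42.00 mm); (whole slice rotated 25° about Z — lengths, areas and connectivity unchanged). Overall, the cross-section is a single solid region. Total boundary length (outer) = 42.00 mm.

42.00 mm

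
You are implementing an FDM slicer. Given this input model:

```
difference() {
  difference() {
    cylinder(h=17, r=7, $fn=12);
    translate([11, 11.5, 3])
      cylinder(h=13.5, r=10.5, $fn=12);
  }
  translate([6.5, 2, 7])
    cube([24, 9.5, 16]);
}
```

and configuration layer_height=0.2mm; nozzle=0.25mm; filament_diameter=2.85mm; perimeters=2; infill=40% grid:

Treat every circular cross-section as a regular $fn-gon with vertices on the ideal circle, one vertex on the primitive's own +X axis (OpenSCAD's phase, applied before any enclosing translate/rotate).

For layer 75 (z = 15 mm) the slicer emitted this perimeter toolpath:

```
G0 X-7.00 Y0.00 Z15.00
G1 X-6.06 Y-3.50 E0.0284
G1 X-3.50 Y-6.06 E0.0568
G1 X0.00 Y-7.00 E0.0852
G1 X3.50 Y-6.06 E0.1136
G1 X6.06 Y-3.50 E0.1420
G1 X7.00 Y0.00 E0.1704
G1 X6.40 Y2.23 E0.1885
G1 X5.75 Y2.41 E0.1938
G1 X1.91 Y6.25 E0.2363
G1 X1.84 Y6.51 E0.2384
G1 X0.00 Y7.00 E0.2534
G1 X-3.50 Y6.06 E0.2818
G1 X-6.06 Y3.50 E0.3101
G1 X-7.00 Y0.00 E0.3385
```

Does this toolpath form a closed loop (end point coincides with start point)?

yes

Start point (G0): (-7.00, 0.00). End point (last G1): the path returns to the start — closed.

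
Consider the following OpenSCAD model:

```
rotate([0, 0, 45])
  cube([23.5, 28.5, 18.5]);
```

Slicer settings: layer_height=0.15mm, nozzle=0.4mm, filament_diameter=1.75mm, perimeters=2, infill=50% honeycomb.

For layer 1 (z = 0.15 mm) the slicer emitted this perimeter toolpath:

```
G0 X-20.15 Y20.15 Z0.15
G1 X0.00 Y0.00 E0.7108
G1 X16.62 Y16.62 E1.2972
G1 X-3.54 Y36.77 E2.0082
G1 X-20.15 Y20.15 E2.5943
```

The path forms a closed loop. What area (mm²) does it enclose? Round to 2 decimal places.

669.77 mm²

Apply the shoelace formula to the sequence of (X, Y) vertices; enclosed area = 669.77 mm².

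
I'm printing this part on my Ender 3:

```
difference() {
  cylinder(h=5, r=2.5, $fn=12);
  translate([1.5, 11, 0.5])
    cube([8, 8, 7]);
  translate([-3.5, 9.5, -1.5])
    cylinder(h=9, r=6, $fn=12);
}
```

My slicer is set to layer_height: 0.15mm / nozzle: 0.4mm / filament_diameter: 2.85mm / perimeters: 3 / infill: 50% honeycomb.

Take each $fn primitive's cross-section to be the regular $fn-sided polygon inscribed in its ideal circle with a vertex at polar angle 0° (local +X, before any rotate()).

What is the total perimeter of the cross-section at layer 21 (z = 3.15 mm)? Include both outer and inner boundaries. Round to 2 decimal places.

At z = 3.15 mm: the r=2.5 cylinder gives a regular 12-gon of circumradius 2.5 (constant along its height) (perimeter = 2·12·2.500·sin(180°/12) = 15.53 mm); the cube at (1.5, 11) (footprint 8×8) is included at this height (perimeter 32.00 mm); the r=6 cylinder at (-3.5, 9.5) contributes a regular 12-gon of circumradius 6 (perimeter = 2·12·6.000·sin(180°/12) = 37.27 mm); After the difference (first − rest): starting from the r=2.5 cylinder, the 8×8 cube at (1.5, 11) misses the remaining region (no effect); the r=6 cylinder at (-3.5, 9.5) misses the remaining region (no effect) — boundary = 15.53 mm. Overall, the cross-section is a single solid region. Total boundary length (outer) = 15.53 mm.

15.53 mm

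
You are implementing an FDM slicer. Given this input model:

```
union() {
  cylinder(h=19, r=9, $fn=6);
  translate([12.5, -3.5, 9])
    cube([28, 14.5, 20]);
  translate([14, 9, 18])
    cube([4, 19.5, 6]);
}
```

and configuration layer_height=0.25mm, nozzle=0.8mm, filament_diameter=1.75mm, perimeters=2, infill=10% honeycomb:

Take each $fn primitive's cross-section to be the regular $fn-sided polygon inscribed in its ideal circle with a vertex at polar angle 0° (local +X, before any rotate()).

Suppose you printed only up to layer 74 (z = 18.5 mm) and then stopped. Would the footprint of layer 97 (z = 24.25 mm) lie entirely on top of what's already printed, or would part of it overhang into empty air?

entirely on top

Compare the two slices. At z = 18.5: the r=9 cylinder gives a regular 6-gon of circumradius 9 (constant along its height) (area = (6/2)·9.000²·sin(360°/6) = 210.44 mm²); the cube at (12.5, -3.5) is present — its section is the full 28×14.5 rectangle (area 406.00 mm²); the cube at (14, 9) (footprint 4×19.5) is included at this height (area 78.00 mm²); Taking the union: the regions partially overlap — summed areas 694.44 mm² minus the doubly-counted overlap 8.00 mm² gives 686.44 mm² — area = 686.44 mm². At z = 24.25: the cylinder is not intersected at this z (z outside [0, 19]); the 28×14.5 cube at (12.5, -3.5) contributes its full rectangle (area 406.00 mm²); the cube at (14, 9) is not intersected at this z (z outside [18, 24]); Merging all regions: only the 28×14.5 cube at (12.5, -3.5) is present, so the union is just that shape — area = 406.00 mm². Checking containment: the cross-section at z = 24.25 is a subset of the cross-section at z = 18.5.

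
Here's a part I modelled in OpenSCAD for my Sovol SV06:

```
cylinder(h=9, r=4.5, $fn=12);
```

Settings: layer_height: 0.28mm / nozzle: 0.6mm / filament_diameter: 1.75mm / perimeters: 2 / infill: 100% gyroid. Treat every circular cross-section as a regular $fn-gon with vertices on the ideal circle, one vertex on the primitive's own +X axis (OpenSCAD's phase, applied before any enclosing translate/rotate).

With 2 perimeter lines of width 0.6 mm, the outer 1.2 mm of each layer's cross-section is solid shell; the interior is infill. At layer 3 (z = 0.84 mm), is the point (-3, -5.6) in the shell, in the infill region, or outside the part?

outside

At z = 0.84 mm: the r=4.5 cylinder contributes a regular 12-gon of circumradius 4.5. Overall, the cross-section is a single solid region. The nearest boundary edge runs (-3.90, -2.25)→(-2.25, -3.90); distance from the point to it = 1.86 mm. The point is not inside any of the regions above, so it lies outside the cross-section (1.86 mm from the nearest boundary).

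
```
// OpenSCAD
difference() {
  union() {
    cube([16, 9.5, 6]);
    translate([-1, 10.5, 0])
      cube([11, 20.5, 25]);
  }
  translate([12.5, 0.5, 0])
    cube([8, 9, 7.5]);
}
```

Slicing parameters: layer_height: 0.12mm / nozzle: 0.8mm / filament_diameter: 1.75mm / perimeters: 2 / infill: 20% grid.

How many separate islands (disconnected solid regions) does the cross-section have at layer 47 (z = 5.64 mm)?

2

At z = 5.64 mm: the 16×9.5 cube contributes its full rectangle; the 11×20.5 cube at (-1, 10.5) contributes its full rectangle; Combining (union): the 2 present regions are separate (no shared area or edge), so areas and boundary lengths simply add and each stays a separate island — 2 connected regions; the 8×9 cube at (12.5, 0.5) contributes its full rectangle; After the difference (first − rest): starting from the result so far, the 8×9 cube at (12.5, 0.5) partially overlaps it — only the 31.50 mm² overlap (of its 72.00 mm²) is removed, clipping the outline — 2 connected regions. Overall, the cross-section has 2 separate islands. Island count = 2.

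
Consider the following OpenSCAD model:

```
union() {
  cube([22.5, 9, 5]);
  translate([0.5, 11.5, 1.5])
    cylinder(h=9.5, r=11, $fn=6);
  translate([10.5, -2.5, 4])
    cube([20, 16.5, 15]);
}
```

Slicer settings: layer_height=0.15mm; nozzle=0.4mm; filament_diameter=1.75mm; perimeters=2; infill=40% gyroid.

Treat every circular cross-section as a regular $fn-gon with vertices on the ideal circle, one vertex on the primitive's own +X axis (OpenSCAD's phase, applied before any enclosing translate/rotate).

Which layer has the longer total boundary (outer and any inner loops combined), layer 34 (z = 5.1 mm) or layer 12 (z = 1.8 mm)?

layer 34 (z = 5.1 mm)

Layer 34 (z = 5.1): the cube does not reach this height (z outside [0, 5]); the r=11 cylinder at (0.5, 11.5) gives a regular 6-gon of circumradius 11 (constant along its height) (perimeter = 2·6·11.000·sin(180°/6) = 66.00 mm); the cube at (10.5, -2.5) is present — its section is the full 20×16.5 rectangle (perimeter 73.00 mm); Taking the union: the regions partially overlap (shared area 1.73 mm²), so the edge portions inside another operand are dropped and the merged outline is re-measured after clipping — boundary = 131.54 mm. So its perimeter = 131.54 mm. Layer 12 (z = 1.8): the cube (footprint 22.5×9) is included at this height (perimeter 63.00 mm); the r=11 cylinder at (0.5, 11.5) contributes a regular 6-gon of circumradius 11 (perimeter = 2·6·11.000·sin(180°/6) = 66.00 mm); the cube at (10.5, -2.5) is absent (z outside [4, 19]); Merging all regions: the regions partially overlap (shared area 56.41 mm²), so the edge portions inside another operand are dropped and the merged outline is re-measured after clipping — boundary = 97.80 mm. So its perimeter = 97.80 mm. Layer 34 is larger (131.54 vs 97.80 mm).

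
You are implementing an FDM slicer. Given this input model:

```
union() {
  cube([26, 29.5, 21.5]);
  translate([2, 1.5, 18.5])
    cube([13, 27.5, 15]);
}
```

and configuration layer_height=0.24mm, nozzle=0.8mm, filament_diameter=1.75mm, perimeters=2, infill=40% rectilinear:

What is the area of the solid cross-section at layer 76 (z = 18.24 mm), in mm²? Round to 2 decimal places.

767.00 mm²

At z = 18.24 mm: the cube (footprint 26×29.5) is included at this height (area 767.00 mm²); the cube at (2, 1.5) is absent (z outside [18.5, 33.5]); Combining (union): only the 26×29.5 cube is present, so the union is just that shape — area = 767.00 mm². Overall, the cross-section is a single solid region. Net area = 767.00 mm².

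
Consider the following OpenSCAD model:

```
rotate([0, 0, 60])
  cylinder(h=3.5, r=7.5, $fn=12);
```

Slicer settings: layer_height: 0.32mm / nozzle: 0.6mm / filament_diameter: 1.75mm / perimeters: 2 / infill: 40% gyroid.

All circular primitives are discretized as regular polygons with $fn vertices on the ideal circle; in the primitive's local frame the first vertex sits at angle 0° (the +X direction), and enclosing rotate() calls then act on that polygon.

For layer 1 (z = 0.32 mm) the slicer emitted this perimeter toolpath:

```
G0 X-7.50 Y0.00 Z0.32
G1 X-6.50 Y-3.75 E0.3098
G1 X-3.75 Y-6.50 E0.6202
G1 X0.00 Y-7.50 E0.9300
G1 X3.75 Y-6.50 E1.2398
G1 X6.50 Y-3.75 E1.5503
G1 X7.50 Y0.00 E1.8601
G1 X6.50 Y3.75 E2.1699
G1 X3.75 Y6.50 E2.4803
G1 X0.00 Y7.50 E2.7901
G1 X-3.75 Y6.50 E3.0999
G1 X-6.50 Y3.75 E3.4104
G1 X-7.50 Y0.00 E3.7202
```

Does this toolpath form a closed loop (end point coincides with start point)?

Start point (G0): (-7.50, 0.00). End point (last G1): the path returns to the start — closed.

yes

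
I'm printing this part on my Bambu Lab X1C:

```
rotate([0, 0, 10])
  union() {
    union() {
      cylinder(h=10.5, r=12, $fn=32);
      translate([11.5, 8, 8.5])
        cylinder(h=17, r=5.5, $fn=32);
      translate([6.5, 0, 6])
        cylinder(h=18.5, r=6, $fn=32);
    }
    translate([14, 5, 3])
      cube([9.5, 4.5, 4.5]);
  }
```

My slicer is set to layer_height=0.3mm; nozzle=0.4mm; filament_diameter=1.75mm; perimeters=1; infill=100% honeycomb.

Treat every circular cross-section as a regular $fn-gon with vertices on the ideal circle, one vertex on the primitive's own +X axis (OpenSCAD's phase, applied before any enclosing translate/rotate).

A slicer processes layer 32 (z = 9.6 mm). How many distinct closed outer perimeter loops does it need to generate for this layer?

1

At z = 9.6 mm: the r=12 cylinder contributes a regular 32-gon of circumradius 12; the r=5.5 cylinder at (11.5, 8) contributes a regular 32-gon of circumradius 5.5; the r=6 cylinder at (6.5, 0) gives a regular 32-gon of circumradius 6 (constant along its height); Combining (union): the regions partially overlap (shared area 132.17 mm²), so overlapping operands fuse into one piece — 1 connected region; the cube at (14, 5) is absent (z outside [3, 7.5]); Combining (union): only that combined region is present, so the union is just that shape — 1 connected region; (whole slice rotated 10° about Z — lengths, areas and connectivity unchanged). The result has 1 disconnected region.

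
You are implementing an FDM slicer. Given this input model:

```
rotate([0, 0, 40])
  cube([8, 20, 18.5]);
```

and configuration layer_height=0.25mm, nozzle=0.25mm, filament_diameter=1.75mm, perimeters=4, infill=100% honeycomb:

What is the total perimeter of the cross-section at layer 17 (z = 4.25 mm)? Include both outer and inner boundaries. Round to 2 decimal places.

56.00 mm

At z = 4.25 mm: the 8×20 cube contributes its full rectangle (perimeter 56.00 mm); (rotated 40° about Z; rotation is an isometry so areas/perimeters/island counts are preserved). Overall, the cross-section is a single solid region. Total boundary length (outer) = 56.00 mm.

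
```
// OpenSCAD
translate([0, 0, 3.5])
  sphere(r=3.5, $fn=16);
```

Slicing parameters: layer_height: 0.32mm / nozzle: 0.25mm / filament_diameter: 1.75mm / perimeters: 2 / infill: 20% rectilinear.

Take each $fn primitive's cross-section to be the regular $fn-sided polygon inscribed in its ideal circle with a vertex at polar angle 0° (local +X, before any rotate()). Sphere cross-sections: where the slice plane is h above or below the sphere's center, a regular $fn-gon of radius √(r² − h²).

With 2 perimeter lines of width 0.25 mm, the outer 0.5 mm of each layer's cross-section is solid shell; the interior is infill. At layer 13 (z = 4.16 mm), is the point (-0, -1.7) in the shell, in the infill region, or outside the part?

infill

At z = 4.16 mm: the r=3.5 sphere slices to a regular 16-gon of circumradius 3.437 (√(r²−h²) with h=0.66 from center). Overall, the cross-section is a single solid region. The nearest boundary edge runs (-1.32, -3.18)→(-0.00, -3.44); distance from the point to it = 1.70 mm. The point is inside the cross-section and 1.70 mm from the nearest boundary — more than the 0.5 mm shell width (2 × 0.25), so it's in the infill interior.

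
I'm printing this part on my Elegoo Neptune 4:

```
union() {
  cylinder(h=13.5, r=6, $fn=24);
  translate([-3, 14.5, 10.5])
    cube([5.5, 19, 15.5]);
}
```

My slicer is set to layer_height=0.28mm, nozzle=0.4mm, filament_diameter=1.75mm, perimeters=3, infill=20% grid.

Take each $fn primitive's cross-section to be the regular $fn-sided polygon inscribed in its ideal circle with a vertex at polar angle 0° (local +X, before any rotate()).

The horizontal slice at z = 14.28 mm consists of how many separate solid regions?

1

At z = 14.28 mm: the cylinder does not reach this height (z outside [0, 13.5]); the 5.5×19 cube at (-3, 14.5) contributes its full rectangle; Combining (union): only the 5.5×19 cube at (-3, 14.5) is present, so the union is just that shape — 1 connected region. The result has 1 disconnected region.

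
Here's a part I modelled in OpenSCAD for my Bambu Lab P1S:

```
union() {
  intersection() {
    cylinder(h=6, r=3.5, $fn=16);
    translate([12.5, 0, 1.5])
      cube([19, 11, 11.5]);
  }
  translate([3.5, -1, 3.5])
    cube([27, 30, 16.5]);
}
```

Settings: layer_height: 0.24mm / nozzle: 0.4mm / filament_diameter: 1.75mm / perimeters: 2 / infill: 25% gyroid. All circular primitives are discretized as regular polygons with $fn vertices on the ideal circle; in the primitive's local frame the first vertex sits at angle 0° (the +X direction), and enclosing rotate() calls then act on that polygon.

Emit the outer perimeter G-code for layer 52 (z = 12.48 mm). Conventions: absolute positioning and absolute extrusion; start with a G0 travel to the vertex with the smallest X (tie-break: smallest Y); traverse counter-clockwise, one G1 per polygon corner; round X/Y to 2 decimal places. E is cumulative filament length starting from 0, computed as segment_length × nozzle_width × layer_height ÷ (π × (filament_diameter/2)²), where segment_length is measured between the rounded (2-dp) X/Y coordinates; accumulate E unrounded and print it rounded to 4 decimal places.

G0 X3.50 Y-1.00 Z12.48
G1 X30.50 Y-1.00 E1.0776
G1 X30.50 Y29.00 E2.2750
G1 X3.50 Y29.00 E3.3526
G1 X3.50 Y-1.00 E4.5500

At z = 12.48 mm: the cylinder does not reach this height (z outside [0, 6]); the cube at (12.5, 0) is present — its section is the full 19×11 rectangle; Keeping only the common overlap: at least one operand is absent at this height, so nothing remains; the cube at (3.5, -1) (footprint 27×30) is included at this height; Taking the union: only the 27×30 cube at (3.5, -1) is present, so the union is just that shape — 1 connected region. The outline is a single polygon with 4 vertices. Extrusion per mm of travel: 0.4 × 0.24 / (π × 0.875²) = 0.039912. Accumulating E over each segment gives final E = 4.5500.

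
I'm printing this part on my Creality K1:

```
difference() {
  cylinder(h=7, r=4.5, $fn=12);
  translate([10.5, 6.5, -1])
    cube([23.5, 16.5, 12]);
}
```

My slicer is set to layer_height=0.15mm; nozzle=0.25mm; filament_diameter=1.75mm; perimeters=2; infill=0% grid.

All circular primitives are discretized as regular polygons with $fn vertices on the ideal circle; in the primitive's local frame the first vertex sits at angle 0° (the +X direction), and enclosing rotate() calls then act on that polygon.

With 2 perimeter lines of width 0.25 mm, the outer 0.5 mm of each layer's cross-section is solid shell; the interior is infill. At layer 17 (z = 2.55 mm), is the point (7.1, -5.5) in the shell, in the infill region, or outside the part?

At z = 2.55 mm: the r=4.5 cylinder gives a regular 12-gon of circumradius 4.5 (constant along its height); the 23.5×16.5 cube at (10.5, 6.5) contributes its full rectangle; Subtracting the remaining from the first: starting from the r=4.5 cylinder, the 23.5×16.5 cube at (10.5, 6.5) misses the remaining region (no effect) — 1 connected region. Overall, the cross-section is a single solid region. The nearest boundary edge runs (3.90, -2.25)→(2.25, -3.90); distance from the point to it = 4.56 mm. The point is not inside any of the regions above, so it lies outside the cross-section (4.56 mm from the nearest boundary).

outside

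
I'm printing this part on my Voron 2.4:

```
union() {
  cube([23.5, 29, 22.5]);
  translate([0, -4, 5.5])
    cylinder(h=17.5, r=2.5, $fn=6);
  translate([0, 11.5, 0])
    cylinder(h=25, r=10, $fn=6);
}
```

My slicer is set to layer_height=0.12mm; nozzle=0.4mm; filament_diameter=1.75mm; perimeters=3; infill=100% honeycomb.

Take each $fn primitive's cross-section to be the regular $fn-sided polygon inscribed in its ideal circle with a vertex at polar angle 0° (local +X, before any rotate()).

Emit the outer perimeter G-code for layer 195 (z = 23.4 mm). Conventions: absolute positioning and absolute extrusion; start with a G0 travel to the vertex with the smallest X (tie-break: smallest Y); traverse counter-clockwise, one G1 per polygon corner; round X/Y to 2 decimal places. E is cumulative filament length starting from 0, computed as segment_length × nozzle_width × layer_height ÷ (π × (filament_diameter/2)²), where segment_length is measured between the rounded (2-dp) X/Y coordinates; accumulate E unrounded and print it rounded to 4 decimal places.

At z = 23.4 mm: the cube does not reach this height (z outside [0, 22.5]); the cylinder at (0, -4) does not reach this height (z outside [5.5, 23]); the r=10 cylinder at (0, 11.5) gives a regular 6-gon of circumradius 10 (constant along its height); Combining (union): only the r=10 cylinder at (0, 11.5) is present, so the union is just that shape — 1 connected region. The outline is a single polygon with 6 vertices. Extrusion per mm of travel: 0.4 × 0.12 / (π × 0.875²) = 0.019956. Accumulating E over each segment gives final E = 1.1973.

G0 X-10.00 Y11.50 Z23.40
G1 X-5.00 Y2.84 E0.1996
G1 X5.00 Y2.84 E0.3991
G1 X10.00 Y11.50 E0.5987
G1 X5.00 Y20.16 E0.7982
G1 X-5.00 Y20.16 E0.9978
G1 X-10.00 Y11.50 E1.1973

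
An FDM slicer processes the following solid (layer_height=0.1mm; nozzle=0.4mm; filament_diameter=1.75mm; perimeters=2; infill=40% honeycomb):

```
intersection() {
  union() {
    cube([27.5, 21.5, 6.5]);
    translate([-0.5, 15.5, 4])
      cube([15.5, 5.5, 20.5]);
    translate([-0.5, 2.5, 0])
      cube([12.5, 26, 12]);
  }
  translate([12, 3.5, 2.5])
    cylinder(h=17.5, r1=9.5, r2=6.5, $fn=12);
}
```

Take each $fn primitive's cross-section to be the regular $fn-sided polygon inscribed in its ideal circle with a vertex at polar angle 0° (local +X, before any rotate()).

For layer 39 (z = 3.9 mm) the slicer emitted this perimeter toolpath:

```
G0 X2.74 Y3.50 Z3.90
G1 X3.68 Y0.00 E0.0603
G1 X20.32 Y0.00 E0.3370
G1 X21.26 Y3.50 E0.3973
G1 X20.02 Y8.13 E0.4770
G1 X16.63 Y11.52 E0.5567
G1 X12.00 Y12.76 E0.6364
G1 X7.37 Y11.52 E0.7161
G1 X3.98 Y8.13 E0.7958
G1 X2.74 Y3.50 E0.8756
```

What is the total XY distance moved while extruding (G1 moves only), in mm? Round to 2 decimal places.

52.65 mm

Sum the Euclidean lengths of each G1 segment: total = 52.65 mm.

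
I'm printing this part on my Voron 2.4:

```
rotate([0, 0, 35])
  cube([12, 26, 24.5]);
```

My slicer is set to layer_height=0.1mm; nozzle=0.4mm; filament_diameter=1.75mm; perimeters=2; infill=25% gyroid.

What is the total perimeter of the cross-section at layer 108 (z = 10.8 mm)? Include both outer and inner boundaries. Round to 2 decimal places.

At z = 10.8 mm: the cube (footprint 12×26) is included at this height (perimeter 76.00 mm); (whole slice rotated 35° about Z — lengths, areas and connectivity unchanged). Overall, the cross-section is a single solid region. Total boundary length (outer) = 76.00 mm.

76.00 mm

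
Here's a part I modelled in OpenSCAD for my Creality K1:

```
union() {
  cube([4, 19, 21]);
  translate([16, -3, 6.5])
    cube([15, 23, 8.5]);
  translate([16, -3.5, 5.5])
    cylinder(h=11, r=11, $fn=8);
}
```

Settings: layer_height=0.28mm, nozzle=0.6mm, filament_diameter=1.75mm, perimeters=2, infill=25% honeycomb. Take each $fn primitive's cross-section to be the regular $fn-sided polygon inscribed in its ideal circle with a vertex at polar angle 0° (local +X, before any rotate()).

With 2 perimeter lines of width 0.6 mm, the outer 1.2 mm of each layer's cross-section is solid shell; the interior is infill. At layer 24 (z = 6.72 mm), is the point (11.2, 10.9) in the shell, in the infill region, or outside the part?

outside

At z = 6.72 mm: the cube is present — its section is the full 4×19 rectangle; the cube at (16, -3) (footprint 15×23) is included at this height; the cylinder at (16, -3.5): section is a regular 8-gon, circumradius r=11; Taking the union: the regions partially overlap (shared area 80.11 mm²), so overlapping operands fuse into one piece — 2 connected regions. Overall, the cross-section has 2 separate islands. The nearest boundary edge runs (16.00, 7.50)→(16.00, 20.00); distance from the point to it = 4.80 mm. The point is not inside any of the regions above, so it lies outside the cross-section (4.80 mm from the nearest boundary).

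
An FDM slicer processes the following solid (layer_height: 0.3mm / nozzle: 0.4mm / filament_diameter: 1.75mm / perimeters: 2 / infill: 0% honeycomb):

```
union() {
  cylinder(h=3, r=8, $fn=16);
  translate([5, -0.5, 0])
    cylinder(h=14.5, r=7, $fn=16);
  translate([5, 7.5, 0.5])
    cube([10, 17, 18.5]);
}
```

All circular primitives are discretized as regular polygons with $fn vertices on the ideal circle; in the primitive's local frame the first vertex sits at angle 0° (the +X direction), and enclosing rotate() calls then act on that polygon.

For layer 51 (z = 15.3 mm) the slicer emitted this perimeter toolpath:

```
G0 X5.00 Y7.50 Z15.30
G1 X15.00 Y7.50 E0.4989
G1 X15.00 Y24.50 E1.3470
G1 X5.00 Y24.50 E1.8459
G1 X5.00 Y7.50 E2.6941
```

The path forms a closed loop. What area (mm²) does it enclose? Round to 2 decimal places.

Apply the shoelace formula to the sequence of (X, Y) vertices; enclosed area = 170.00 mm².

170.00 mm²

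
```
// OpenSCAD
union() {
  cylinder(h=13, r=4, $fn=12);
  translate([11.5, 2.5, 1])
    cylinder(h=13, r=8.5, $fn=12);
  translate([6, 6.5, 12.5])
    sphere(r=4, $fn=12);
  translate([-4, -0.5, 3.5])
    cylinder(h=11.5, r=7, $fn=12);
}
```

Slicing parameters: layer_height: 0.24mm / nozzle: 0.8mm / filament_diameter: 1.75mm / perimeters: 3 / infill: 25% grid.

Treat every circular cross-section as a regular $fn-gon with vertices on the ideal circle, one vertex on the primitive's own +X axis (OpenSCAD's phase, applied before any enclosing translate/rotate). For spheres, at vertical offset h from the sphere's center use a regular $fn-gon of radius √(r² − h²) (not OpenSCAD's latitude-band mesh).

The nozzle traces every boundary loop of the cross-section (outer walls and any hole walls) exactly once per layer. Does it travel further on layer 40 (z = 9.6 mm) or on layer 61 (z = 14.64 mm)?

Layer 40 (z = 9.6): the cylinder: section is a regular 12-gon, circumradius r=4 (perimeter = 2·12·4.000·sin(180°/12) = 24.85 mm); the cylinder at (11.5, 2.5): section is a regular 12-gon, circumradius r=8.5 (perimeter = 2·12·8.500·sin(180°/12) = 52.80 mm); the r=4 sphere at (6, 6.5) slices to a regular 12-gon of circumradius 2.755 (√(r²−h²) with h=2.9 from center) (perimeter = 2·12·2.755·sin(180°/12) = 17.11 mm); the r=7 cylinder at (-4, -0.5) gives a regular 12-gon of circumradius 7 (constant along its height) (perimeter = 2·12·7.000·sin(180°/12) = 43.48 mm); Merging all regions: the regions partially overlap (shared area 61.76 mm²), so the edge portions inside another operand are dropped and the merged outline is re-measured after clipping — boundary = 92.17 mm. So its perimeter = 92.17 mm. Layer 61 (z = 14.64): the cylinder is not intersected at this z (z outside [0, 13]); the cylinder at (11.5, 2.5) is absent (z outside [1, 14]); the r=4 sphere at (6, 6.5) contributes a regular 12-gon of circumradius √(4²−2.14²) = 3.379 (perimeter = 2·12·3.379·sin(180°/12) = 20.99 mm); the r=7 cylinder at (-4, -0.5) contributes a regular 12-gon of circumradius 7 (perimeter = 2·12·7.000·sin(180°/12) = 43.48 mm); Merging all regions: the 2 present regions are separate (no shared area or edge), so areas and boundary lengths simply add and each stays a separate island — boundary = 64.47 mm. So its perimeter = 64.47 mm. Layer 40 is larger (92.17 vs 64.47 mm).

layer 40 (z = 9.6 mm)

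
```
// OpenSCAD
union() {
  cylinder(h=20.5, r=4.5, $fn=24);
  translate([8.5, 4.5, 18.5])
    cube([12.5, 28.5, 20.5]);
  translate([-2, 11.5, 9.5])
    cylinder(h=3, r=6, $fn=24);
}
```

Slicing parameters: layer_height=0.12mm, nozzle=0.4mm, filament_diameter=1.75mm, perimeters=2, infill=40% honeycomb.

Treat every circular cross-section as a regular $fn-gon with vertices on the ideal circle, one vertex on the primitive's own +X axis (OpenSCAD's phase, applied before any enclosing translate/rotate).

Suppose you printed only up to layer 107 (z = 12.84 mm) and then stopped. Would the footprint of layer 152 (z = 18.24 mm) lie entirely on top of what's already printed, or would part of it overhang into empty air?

entirely on top

Compare the two slices. At z = 12.84: the r=4.5 cylinder gives a regular 24-gon of circumradius 4.5 (constant along its height) (area = (24/2)·4.500²·sin(360°/24) = 62.89 mm²); the cube at (8.5, 4.5) is not intersected at this z (z outside [18.5, 39]); the cylinder at (-2, 11.5) does not reach this height (z outside [9.5, 12.5]); Merging all regions: only the r=4.5 cylinder is present, so the union is just that shape — area = 62.89 mm². At z = 18.24: the r=4.5 cylinder gives a regular 24-gon of circumradius 4.5 (constant along its height) (area = (24/2)·4.500²·sin(360°/24) = 62.89 mm²); the cube at (8.5, 4.5) does not reach this height (z outside [18.5, 39]); the cylinder at (-2, 11.5) is absent (z outside [9.5, 12.5]); Combining (union): only the r=4.5 cylinder is present, so the union is just that shape — area = 62.89 mm². Checking containment: the cross-section at z = 18.24 is a subset of the cross-section at z = 12.84.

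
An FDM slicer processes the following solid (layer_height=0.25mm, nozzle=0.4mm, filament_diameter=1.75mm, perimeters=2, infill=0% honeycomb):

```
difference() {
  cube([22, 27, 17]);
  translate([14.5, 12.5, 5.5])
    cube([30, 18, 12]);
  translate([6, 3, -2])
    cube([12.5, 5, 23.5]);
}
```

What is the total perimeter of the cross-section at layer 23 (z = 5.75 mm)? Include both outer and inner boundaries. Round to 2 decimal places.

At z = 5.75 mm: the cube is present — its section is the full 22×27 rectangle (perimeter 98.00 mm); the cube at (14.5, 12.5) is present — its section is the full 30×18 rectangle (perimeter 96.00 mm); the 12.5×5 cube at (6, 3) contributes its full rectangle (perimeter 35.00 mm); Taking the first minus the rest: starting from the 22×27 cube, the 30×18 cube at (14.5, 12.5) partially overlaps it — only the 108.75 mm² overlap (of its 540.00 mm²) is removed, clipping the outline; the 12.5×5 cube at (6, 3) lies wholly inside it (removes its full 62.50 mm² and its 35.00 mm outline becomes a hole wall) — boundary (outer + 1 inner loop) = 133.00 mm. Overall, the cross-section is one region with 1 hole. Total boundary length (outer + inner) = 133.00 mm.

133.00 mm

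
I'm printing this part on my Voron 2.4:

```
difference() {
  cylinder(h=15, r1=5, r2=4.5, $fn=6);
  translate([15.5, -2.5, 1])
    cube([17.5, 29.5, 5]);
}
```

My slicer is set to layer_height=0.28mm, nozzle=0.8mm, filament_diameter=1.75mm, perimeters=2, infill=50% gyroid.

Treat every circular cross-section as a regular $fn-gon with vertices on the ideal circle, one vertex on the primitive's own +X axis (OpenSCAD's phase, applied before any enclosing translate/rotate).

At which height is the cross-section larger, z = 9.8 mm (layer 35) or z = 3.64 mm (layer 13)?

layer 13 (z = 3.64 mm)

Layer 35 (z = 9.8): the cone (r1=5→r2=4.5) has section circumradius 4.673 here — a regular 6-gon (area = (6/2)·4.673²·sin(360°/6) = 56.74 mm²); the cube at (15.5, -2.5) is absent (z outside [1, 6]); Subtracting the remaining from the first: none of the subtracted shapes is present at this height, so the cone is unchanged — area = 56.74 mm². So its area = 56.74 mm². Layer 13 (z = 3.64): the cone: at t=0.243 of its height the radius interpolates to r₁+(r₂−r₁)t = 4.879, giving a regular 6-gon of that circumradius (area = (6/2)·4.879²·sin(360°/6) = 61.84 mm²); the cube at (15.5, -2.5) is present — its section is the full 17.5×29.5 rectangle (area 516.25 mm²); Taking the first minus the rest: starting from the cone (61.84 mm²), the 17.5×29.5 cube at (15.5, -2.5) misses the remaining region (no effect) — area = 61.84 mm². So its area = 61.84 mm². Layer 13 is larger (61.84 vs 56.74 mm²).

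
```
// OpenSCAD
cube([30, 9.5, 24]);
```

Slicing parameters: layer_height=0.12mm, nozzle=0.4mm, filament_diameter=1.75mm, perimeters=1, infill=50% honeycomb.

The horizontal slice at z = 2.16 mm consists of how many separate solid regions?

1

At z = 2.16 mm: the 30×9.5 cube contributes its full rectangle. The result has 1 disconnected region.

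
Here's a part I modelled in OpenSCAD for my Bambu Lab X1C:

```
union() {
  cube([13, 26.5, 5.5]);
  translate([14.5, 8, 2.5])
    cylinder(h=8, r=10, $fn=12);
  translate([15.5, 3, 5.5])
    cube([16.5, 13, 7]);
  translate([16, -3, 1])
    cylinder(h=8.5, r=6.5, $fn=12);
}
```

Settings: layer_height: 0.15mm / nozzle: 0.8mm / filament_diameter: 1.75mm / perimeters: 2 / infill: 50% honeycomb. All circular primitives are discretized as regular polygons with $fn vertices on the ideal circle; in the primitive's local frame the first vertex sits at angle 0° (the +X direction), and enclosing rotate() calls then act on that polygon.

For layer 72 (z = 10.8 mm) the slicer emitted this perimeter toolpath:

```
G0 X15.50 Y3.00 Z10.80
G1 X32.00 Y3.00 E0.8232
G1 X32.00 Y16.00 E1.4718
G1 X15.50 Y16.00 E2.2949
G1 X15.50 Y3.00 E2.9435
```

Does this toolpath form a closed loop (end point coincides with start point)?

Start point (G0): (15.50, 3.00). End point (last G1): the path returns to the start — closed.

yes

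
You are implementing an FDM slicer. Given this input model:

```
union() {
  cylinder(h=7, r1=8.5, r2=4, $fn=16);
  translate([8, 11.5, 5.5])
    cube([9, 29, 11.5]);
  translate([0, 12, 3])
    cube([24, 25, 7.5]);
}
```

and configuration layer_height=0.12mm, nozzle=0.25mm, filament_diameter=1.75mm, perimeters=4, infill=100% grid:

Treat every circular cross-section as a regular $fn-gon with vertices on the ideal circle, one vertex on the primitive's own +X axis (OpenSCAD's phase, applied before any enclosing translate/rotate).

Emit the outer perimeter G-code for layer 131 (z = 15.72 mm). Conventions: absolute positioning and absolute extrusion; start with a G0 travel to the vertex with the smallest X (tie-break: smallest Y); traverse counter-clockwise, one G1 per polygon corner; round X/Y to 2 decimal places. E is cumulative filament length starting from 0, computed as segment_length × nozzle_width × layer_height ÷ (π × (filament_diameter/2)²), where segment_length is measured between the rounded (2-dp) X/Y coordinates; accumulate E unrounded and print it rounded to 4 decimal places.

At z = 15.72 mm: the cone does not reach this height (z outside [0, 7]); the cube at (8, 11.5) (footprint 9×29) is included at this height; the cube at (0, 12) does not reach this height (z outside [3, 10.5]); Merging all regions: only the 9×29 cube at (8, 11.5) is present, so the union is just that shape — 1 connected region. The outline is a single polygon with 4 vertices. Extrusion per mm of travel: 0.25 × 0.12 / (π × 0.875²) = 0.012473. Accumulating E over each segment gives final E = 0.9479.

G0 X8.00 Y11.50 Z15.72
G1 X17.00 Y11.50 E0.1123
G1 X17.00 Y40.50 E0.4740
G1 X8.00 Y40.50 E0.5862
G1 X8.00 Y11.50 E0.9479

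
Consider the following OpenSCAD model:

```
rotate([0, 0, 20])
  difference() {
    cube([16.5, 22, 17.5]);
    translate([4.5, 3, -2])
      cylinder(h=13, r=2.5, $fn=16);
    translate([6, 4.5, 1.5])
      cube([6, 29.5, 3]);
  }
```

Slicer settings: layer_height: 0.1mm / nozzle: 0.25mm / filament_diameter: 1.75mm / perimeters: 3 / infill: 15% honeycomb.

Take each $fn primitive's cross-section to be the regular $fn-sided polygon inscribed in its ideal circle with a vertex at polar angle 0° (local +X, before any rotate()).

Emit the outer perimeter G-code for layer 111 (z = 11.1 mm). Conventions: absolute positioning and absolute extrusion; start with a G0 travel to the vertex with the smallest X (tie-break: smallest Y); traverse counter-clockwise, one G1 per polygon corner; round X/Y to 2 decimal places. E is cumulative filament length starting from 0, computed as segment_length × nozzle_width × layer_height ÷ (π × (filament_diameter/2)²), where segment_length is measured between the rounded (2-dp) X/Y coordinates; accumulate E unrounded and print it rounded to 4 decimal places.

G0 X-7.52 Y20.67 Z11.10
G1 X0.00 Y0.00 E0.2286
G1 X15.50 Y5.64 E0.4001
G1 X7.98 Y26.32 E0.6288
G1 X-7.52 Y20.67 E0.8002

At z = 11.1 mm: the cube is present — its section is the full 16.5×22 rectangle; the cylinder at (4.5, 3) is absent (z outside [-2, 11]); the cube at (6, 4.5) does not reach this height (z outside [1.5, 4.5]); After the difference (first − rest): none of the subtracted shapes is present at this height, so the 16.5×22 cube is unchanged — 1 connected region; (whole slice rotated 20° about Z — lengths, areas and connectivity unchanged). The outline is a single polygon with 4 vertices. Extrusion per mm of travel: 0.25 × 0.1 / (π × 0.875²) = 0.010394. Accumulating E over each segment gives final E = 0.8002.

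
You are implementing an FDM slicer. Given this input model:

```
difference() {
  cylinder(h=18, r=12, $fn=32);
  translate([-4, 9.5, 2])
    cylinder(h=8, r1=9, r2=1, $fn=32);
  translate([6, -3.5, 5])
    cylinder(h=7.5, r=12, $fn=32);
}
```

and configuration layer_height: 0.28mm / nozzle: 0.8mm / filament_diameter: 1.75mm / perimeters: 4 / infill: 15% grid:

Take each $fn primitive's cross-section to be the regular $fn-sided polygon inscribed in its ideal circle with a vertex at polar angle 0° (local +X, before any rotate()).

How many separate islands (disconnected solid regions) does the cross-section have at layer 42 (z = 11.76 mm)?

At z = 11.76 mm: the cylinder: section is a regular 32-gon, circumradius r=12; the cone at (-4, 9.5) is absent (z outside [2, 10]); the r=12 cylinder at (6, -3.5) gives a regular 32-gon of circumradius 12 (constant along its height); Taking the first minus the rest: starting from the r=12 cylinder, the r=12 cylinder at (6, -3.5) partially overlaps it — only the 285.68 mm² overlap (of its 449.49 mm²) is removed, clipping the outline — 1 connected region. Overall, the cross-section is a single solid region. Island count = 1.

1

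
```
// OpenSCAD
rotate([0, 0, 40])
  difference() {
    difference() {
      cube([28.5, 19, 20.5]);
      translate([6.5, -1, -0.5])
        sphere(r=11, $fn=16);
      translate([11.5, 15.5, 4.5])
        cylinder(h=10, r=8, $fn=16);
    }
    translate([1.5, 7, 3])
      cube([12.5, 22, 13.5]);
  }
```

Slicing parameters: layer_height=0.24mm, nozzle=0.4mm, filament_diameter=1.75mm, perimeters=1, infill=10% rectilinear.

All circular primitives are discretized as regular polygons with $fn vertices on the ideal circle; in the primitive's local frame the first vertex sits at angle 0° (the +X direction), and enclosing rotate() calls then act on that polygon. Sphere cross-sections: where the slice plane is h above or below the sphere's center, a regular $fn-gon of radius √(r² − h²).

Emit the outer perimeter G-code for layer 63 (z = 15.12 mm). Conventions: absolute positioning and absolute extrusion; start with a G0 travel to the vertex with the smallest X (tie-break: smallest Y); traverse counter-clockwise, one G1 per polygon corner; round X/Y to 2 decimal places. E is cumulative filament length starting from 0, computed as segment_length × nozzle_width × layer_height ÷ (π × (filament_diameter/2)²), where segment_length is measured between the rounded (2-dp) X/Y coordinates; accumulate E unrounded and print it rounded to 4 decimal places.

G0 X-12.21 Y14.55 Z15.12
G1 X0.00 Y0.00 E0.7581
G1 X21.83 Y18.32 E1.8955
G1 X9.62 Y32.87 E2.6537
G1 X-1.49 Y23.55 E3.2324
G1 X6.23 Y14.36 E3.7115
G1 X-3.35 Y6.33 E4.2104
G1 X-11.06 Y15.52 E4.6892
G1 X-12.21 Y14.55 E4.7492

At z = 15.12 mm: the cube is present — its section is the full 28.5×19 rectangle; the sphere at (6.5, -1) is not intersected at this z (|z−center|=15.620 > r=11); the cylinder at (11.5, 15.5) does not reach this height (z outside [4.5, 14.5]); Taking the first minus the rest: none of the subtracted shapes is present at this height, so the 28.5×19 cube is unchanged — 1 connected region; the cube at (1.5, 7) (footprint 12.5×22) is included at this height; Subtracting the remaining from the first: starting from the result so far, the 12.5×22 cube at (1.5, 7) partially overlaps it — only the 150.00 mm² overlap (of its 275.00 mm²) is removed, clipping the outline — 1 connected region; (whole slice rotated 40° about Z — lengths, areas and connectivity unchanged). The outline is a single polygon with 8 vertices. Extrusion per mm of travel: 0.4 × 0.24 / (π × 0.875²) = 0.039912. Accumulating E over each segment gives final E = 4.7492.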